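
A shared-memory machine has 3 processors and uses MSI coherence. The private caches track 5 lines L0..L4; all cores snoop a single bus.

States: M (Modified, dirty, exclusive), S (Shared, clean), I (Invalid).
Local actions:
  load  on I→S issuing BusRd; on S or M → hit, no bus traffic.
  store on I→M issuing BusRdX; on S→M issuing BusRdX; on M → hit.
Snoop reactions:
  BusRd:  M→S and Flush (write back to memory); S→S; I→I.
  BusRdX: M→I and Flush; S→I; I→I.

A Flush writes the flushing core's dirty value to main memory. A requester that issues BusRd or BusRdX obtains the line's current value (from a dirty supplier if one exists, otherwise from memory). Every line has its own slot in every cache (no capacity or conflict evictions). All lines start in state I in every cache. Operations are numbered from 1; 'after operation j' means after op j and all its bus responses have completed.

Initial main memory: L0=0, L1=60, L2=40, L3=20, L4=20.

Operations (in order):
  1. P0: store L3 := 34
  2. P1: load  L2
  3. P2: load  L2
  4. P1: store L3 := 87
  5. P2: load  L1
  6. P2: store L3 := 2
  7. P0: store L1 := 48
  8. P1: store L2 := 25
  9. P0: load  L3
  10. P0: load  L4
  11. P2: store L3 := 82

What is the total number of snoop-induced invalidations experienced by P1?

invalidations = 1

1. P0: store L3 := 34  bus=[BusRdX]  L3: P0=M P1=I P2=I  mem[L3]=20
2. P1: load  L2  bus=[BusRd]  L2: P0=I P1=S P2=I  mem[L2]=40
3. P2: load  L2  bus=[BusRd]  L2: P0=I P1=S P2=S  mem[L2]=40
4. P1: store L3 := 87  bus=[BusRdX,Flush]  L3: P0=I P1=M P2=I  mem[L3]=34
5. P2: load  L1  bus=[BusRd]  L1: P0=I P1=I P2=S  mem[L1]=60
6. P2: store L3 := 2  bus=[BusRdX,Flush]  L3: P0=I P1=I P2=M  mem[L3]=87
7. P0: store L1 := 48  bus=[BusRdX]  L1: P0=M P1=I P2=I  mem[L1]=60
8. P1: store L2 := 25  bus=[BusRdX]  L2: P0=I P1=M P2=I  mem[L2]=40
9. P0: load  L3  bus=[BusRd,Flush]  L3: P0=S P1=I P2=S  mem[L3]=2
10. P0: load  L4  bus=[BusRd]  L4: P0=S P1=I P2=I  mem[L4]=20
11. P2: store L3 := 82  bus=[BusRdX]  L3: P0=I P1=I P2=M  mem[L3]=2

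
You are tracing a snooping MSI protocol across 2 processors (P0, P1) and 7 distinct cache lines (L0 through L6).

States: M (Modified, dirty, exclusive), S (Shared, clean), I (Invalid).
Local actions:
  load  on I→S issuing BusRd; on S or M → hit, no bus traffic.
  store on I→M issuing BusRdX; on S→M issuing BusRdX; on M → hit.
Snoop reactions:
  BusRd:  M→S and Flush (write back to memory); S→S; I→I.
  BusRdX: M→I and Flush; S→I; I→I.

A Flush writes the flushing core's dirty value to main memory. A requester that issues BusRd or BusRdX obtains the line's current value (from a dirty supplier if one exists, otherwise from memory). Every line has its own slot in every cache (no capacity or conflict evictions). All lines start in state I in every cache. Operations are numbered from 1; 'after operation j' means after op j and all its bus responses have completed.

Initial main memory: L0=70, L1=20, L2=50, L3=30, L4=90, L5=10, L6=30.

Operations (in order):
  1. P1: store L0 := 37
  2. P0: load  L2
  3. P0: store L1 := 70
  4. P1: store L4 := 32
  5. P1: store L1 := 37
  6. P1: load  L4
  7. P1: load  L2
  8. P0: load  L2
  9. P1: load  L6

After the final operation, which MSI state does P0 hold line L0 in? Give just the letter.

state = I

1. P1: store L0 := 37  bus=[BusRdX]  L0: P0=I P1=M  mem[L0]=70
2. P0: load  L2  bus=[BusRd]  L2: P0=S P1=I  mem[L2]=50
3. P0: store L1 := 70  bus=[BusRdX]  L1: P0=M P1=I  mem[L1]=20
4. P1: store L4 := 32  bus=[BusRdX]  L4: P0=I P1=M  mem[L4]=90
5. P1: store L1 := 37  bus=[BusRdX,Flush]  L1: P0=I P1=M  mem[L1]=70
6. P1: load  L4  bus=[-]  L4: P0=I P1=M  mem[L4]=90
7. P1: load  L2  bus=[BusRd]  L2: P0=S P1=S  mem[L2]=50
8. P0: load  L2  bus=[-]  L2: P0=S P1=S  mem[L2]=50
9. P1: load  L6  bus=[BusRd]  L6: P0=I P1=S  mem[L6]=30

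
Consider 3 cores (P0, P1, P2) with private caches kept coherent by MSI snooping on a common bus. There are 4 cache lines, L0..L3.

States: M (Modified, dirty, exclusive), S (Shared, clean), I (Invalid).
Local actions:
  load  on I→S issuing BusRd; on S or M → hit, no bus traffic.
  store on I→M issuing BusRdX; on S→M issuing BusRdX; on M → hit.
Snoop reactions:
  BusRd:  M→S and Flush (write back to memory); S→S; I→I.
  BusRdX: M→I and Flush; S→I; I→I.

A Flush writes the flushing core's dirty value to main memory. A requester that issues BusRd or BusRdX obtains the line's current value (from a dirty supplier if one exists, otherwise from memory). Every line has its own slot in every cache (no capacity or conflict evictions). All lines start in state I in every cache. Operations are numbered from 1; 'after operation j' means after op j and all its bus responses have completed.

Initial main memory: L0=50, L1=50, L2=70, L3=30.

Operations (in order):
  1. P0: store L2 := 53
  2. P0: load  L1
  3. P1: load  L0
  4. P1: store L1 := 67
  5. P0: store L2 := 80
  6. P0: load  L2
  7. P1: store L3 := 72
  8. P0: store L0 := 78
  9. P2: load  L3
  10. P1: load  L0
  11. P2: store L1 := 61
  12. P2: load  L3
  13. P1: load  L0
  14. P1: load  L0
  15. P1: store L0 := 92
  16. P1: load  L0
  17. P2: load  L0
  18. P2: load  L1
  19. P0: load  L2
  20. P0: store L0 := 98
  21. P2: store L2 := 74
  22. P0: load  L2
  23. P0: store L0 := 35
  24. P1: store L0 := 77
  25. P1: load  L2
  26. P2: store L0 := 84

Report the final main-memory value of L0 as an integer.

step 1: P0: store L2 := 53  ⟶  MII  (L2)  txn=BusRdX  M[L2]=70
step 2: P0: load  L1  ⟶  SII  (L1)  txn=BusRd  M[L1]=50
step 3: P1: load  L0  ⟶  ISI  (L0)  txn=BusRd  M[L0]=50
step 4: P1: store L1 := 67  ⟶  IMI  (L1)  txn=BusRdX  M[L1]=50
step 5: P0: store L2 := 80  ⟶  MII  (L2)  txn=∅  M[L2]=70
step 6: P0: load  L2  ⟶  MII  (L2)  txn=∅  M[L2]=70
step 7: P1: store L3 := 72  ⟶  IMI  (L3)  txn=BusRdX  M[L3]=30
step 8: P0: store L0 := 78  ⟶  MII  (L0)  txn=BusRdX  M[L0]=50
step 9: P2: load  L3  ⟶  ISS  (L3)  txn=BusRd+Flush  M[L3]=72
step 10: P1: load  L0  ⟶  SSI  (L0)  txn=BusRd+Flush  M[L0]=78
step 11: P2: store L1 := 61  ⟶  IIM  (L1)  txn=BusRdX+Flush  M[L1]=67
step 12: P2: load  L3  ⟶  ISS  (L3)  txn=∅  M[L3]=72
step 13: P1: load  L0  ⟶  SSI  (L0)  txn=∅  M[L0]=78
step 14: P1: load  L0  ⟶  SSI  (L0)  txn=∅  M[L0]=78
step 15: P1: store L0 := 92  ⟶  IMI  (L0)  txn=BusRdX  M[L0]=78
step 16: P1: load  L0  ⟶  IMI  (L0)  txn=∅  M[L0]=78
step 17: P2: load  L0  ⟶  ISS  (L0)  txn=BusRd+Flush  M[L0]=92
step 18: P2: load  L1  ⟶  IIM  (L1)  txn=∅  M[L1]=67
step 19: P0: load  L2  ⟶  MII  (L2)  txn=∅  M[L2]=70
step 20: P0: store L0 := 98  ⟶  MII  (L0)  txn=BusRdX  M[L0]=92
step 21: P2: store L2 := 74  ⟶  IIM  (L2)  txn=BusRdX+Flush  M[L2]=80
step 22: P0: load  L2  ⟶  SIS  (L2)  txn=BusRd+Flush  M[L2]=74
step 23: P0: store L0 := 35  ⟶  MII  (L0)  txn=∅  M[L0]=92
step 24: P1: store L0 := 77  ⟶  IMI  (L0)  txn=BusRdX+Flush  M[L0]=35
step 25: P1: load  L2  ⟶  SSS  (L2)  txn=BusRd  M[L2]=74
step 26: P2: store L0 := 84  ⟶  IIM  (L0)  txn=BusRdX+Flush  M[L0]=77

memory[L0] = 77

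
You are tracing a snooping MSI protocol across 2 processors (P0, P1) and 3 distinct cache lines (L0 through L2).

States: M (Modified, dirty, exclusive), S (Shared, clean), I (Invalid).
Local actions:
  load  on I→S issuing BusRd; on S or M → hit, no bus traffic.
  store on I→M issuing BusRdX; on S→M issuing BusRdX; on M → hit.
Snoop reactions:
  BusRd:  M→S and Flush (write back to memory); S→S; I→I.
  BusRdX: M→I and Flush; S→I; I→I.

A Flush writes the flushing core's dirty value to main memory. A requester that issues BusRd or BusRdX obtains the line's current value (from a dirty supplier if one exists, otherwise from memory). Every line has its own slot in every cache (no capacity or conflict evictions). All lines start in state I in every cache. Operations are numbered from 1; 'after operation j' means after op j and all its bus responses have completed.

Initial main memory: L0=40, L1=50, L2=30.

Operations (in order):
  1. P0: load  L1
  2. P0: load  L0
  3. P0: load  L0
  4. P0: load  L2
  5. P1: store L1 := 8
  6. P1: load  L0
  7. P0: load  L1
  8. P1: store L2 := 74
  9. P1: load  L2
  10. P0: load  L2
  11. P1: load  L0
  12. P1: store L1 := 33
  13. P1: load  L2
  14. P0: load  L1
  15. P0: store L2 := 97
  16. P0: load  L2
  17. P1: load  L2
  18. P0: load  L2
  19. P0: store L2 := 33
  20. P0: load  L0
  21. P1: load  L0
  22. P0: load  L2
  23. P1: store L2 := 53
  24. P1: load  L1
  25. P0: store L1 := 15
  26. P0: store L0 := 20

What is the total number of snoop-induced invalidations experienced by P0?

invalidations = 4

1. P0: load  L1  bus=[BusRd]  L1: P0=S P1=I  mem[L1]=50
2. P0: load  L0  bus=[BusRd]  L0: P0=S P1=I  mem[L0]=40
3. P0: load  L0  bus=[-]  L0: P0=S P1=I  mem[L0]=40
4. P0: load  L2  bus=[BusRd]  L2: P0=S P1=I  mem[L2]=30
5. P1: store L1 := 8  bus=[BusRdX]  L1: P0=I P1=M  mem[L1]=50
6. P1: load  L0  bus=[BusRd]  L0: P0=S P1=S  mem[L0]=40
7. P0: load  L1  bus=[BusRd,Flush]  L1: P0=S P1=S  mem[L1]=8
8. P1: store L2 := 74  bus=[BusRdX]  L2: P0=I P1=M  mem[L2]=30
9. P1: load  L2  bus=[-]  L2: P0=I P1=M  mem[L2]=30
10. P0: load  L2  bus=[BusRd,Flush]  L2: P0=S P1=S  mem[L2]=74
11. P1: load  L0  bus=[-]  L0: P0=S P1=S  mem[L0]=40
12. P1: store L1 := 33  bus=[BusRdX]  L1: P0=I P1=M  mem[L1]=8
13. P1: load  L2  bus=[-]  L2: P0=S P1=S  mem[L2]=74
14. P0: load  L1  bus=[BusRd,Flush]  L1: P0=S P1=S  mem[L1]=33
15. P0: store L2 := 97  bus=[BusRdX]  L2: P0=M P1=I  mem[L2]=74
16. P0: load  L2  bus=[-]  L2: P0=M P1=I  mem[L2]=74
17. P1: load  L2  bus=[BusRd,Flush]  L2: P0=S P1=S  mem[L2]=97
18. P0: load  L2  bus=[-]  L2: P0=S P1=S  mem[L2]=97
19. P0: store L2 := 33  bus=[BusRdX]  L2: P0=M P1=I  mem[L2]=97
20. P0: load  L0  bus=[-]  L0: P0=S P1=S  mem[L0]=40
21. P1: load  L0  bus=[-]  L0: P0=S P1=S  mem[L0]=40
22. P0: load  L2  bus=[-]  L2: P0=M P1=I  mem[L2]=97
23. P1: store L2 := 53  bus=[BusRdX,Flush]  L2: P0=I P1=M  mem[L2]=33
24. P1: load  L1  bus=[-]  L1: P0=S P1=S  mem[L1]=33
25. P0: store L1 := 15  bus=[BusRdX]  L1: P0=M P1=I  mem[L1]=33
26. P0: store L0 := 20  bus=[BusRdX]  L0: P0=M P1=I  mem[L0]=40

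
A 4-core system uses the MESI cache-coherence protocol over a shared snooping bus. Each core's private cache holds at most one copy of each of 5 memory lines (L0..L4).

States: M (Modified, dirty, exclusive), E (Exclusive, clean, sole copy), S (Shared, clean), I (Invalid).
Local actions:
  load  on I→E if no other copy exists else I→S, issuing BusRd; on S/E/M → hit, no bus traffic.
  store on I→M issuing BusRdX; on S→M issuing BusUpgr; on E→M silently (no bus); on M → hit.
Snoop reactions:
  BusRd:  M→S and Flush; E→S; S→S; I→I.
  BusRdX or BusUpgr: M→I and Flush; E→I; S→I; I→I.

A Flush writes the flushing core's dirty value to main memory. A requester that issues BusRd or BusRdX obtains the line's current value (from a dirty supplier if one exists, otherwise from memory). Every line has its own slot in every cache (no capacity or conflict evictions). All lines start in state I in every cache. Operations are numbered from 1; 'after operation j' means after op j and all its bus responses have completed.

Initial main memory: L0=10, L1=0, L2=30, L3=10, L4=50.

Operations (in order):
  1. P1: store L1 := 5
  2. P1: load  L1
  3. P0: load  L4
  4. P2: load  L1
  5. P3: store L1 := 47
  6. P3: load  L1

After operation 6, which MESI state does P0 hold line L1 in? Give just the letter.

state = I

step 1: P1: store L1 := 5  ⟶  IMII  (L1)  txn=BusRdX  M[L1]=0
step 2: P1: load  L1  ⟶  IMII  (L1)  txn=∅  M[L1]=0
step 3: P0: load  L4  ⟶  EIII  (L4)  txn=BusRd  M[L4]=50
step 4: P2: load  L1  ⟶  ISSI  (L1)  txn=BusRd+Flush  M[L1]=5
step 5: P3: store L1 := 47  ⟶  IIIM  (L1)  txn=BusRdX  M[L1]=5
step 6: P3: load  L1  ⟶  IIIM  (L1)  txn=∅  M[L1]=5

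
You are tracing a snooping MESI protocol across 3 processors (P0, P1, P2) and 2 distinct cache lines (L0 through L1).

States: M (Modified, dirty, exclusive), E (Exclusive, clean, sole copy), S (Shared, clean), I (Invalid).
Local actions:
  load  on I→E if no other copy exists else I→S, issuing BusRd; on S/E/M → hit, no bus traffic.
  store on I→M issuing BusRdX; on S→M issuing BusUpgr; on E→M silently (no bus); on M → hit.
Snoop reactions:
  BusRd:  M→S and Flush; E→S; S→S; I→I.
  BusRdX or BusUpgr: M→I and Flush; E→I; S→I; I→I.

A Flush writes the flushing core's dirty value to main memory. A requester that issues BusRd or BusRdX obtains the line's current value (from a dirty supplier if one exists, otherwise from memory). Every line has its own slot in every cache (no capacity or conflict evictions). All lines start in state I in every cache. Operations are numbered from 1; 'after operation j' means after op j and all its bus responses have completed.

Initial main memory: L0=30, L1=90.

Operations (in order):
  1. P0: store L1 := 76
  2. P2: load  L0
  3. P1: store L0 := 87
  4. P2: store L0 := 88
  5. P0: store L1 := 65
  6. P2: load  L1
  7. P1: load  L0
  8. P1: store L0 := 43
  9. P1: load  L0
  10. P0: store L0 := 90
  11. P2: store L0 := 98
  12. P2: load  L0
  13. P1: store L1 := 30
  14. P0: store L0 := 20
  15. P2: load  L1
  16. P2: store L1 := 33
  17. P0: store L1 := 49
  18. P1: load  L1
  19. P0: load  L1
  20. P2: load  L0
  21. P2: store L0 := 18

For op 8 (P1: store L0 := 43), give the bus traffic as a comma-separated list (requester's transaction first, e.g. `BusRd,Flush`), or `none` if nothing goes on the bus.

bus = BusUpgr

  op1 P0: store L1 := 76 → M/I/I on L1; bus BusRdX; mem=90
  op2 P2: load  L0 → I/I/E on L0; bus BusRd; mem=30
  op3 P1: store L0 := 87 → I/M/I on L0; bus BusRdX; mem=30
  op4 P2: store L0 := 88 → I/I/M on L0; bus BusRdX Flush; mem=87
  op5 P0: store L1 := 65 → M/I/I on L1; bus (none); mem=90
  op6 P2: load  L1 → S/I/S on L1; bus BusRd Flush; mem=65
  op7 P1: load  L0 → I/S/S on L0; bus BusRd Flush; mem=88
  op8 P1: store L0 := 43 → I/M/I on L0; bus BusUpgr; mem=88
  op9 P1: load  L0 → I/M/I on L0; bus (none); mem=88
  op10 P0: store L0 := 90 → M/I/I on L0; bus BusRdX Flush; mem=43
  op11 P2: store L0 := 98 → I/I/M on L0; bus BusRdX Flush; mem=90
  op12 P2: load  L0 → I/I/M on L0; bus (none); mem=90
  op13 P1: store L1 := 30 → I/M/I on L1; bus BusRdX; mem=65
  op14 P0: store L0 := 20 → M/I/I on L0; bus BusRdX Flush; mem=98
  op15 P2: load  L1 → I/S/S on L1; bus BusRd Flush; mem=30
  op16 P2: store L1 := 33 → I/I/M on L1; bus BusUpgr; mem=30
  op17 P0: store L1 := 49 → M/I/I on L1; bus BusRdX Flush; mem=33
  op18 P1: load  L1 → S/S/I on L1; bus BusRd Flush; mem=49
  op19 P0: load  L1 → S/S/I on L1; bus (none); mem=49
  op20 P2: load  L0 → S/I/S on L0; bus BusRd Flush; mem=20
  op21 P2: store L0 := 18 → I/I/M on L0; bus BusUpgr; mem=20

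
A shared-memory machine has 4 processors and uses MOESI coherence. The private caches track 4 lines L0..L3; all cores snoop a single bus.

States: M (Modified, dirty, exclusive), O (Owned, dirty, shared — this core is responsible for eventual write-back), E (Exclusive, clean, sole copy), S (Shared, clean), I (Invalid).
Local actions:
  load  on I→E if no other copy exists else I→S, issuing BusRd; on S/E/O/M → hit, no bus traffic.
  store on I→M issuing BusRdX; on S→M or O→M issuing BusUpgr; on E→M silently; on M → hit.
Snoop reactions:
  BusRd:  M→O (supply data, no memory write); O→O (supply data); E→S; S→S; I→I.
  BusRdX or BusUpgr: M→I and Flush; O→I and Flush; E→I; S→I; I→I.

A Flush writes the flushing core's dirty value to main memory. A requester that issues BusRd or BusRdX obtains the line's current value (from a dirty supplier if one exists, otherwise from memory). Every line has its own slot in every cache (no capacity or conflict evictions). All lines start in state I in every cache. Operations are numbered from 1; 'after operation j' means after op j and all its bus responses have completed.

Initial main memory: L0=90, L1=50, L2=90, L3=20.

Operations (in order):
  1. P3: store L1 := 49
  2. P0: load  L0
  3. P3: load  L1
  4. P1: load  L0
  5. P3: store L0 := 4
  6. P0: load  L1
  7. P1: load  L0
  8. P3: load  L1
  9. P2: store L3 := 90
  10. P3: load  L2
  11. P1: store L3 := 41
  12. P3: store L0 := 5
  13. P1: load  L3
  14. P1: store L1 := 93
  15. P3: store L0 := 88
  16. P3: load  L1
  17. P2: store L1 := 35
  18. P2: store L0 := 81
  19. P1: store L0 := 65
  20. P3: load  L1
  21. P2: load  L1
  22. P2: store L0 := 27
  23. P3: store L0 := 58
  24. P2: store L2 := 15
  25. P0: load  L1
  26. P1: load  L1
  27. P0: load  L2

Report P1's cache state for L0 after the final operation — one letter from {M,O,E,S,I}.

[1] P3: store L1 := 49 | P0:I, P1:I, P2:I, P3:M(49) | bus: BusRdX
[2] P0: load  L0 | P0:E(90), P1:I, P2:I, P3:I | bus: BusRd
[3] P3: load  L1 | P0:I, P1:I, P2:I, P3:M(49) | bus: none
[4] P1: load  L0 | P0:S(90), P1:S(90), P2:I, P3:I | bus: BusRd
[5] P3: store L0 := 4 | P0:I, P1:I, P2:I, P3:M(4) | bus: BusRdX
[6] P0: load  L1 | P0:S(49), P1:I, P2:I, P3:O(49) | bus: BusRd
[7] P1: load  L0 | P0:I, P1:S(4), P2:I, P3:O(4) | bus: BusRd
[8] P3: load  L1 | P0:S(49), P1:I, P2:I, P3:O(49) | bus: none
[9] P2: store L3 := 90 | P0:I, P1:I, P2:M(90), P3:I | bus: BusRdX
[10] P3: load  L2 | P0:I, P1:I, P2:I, P3:E(90) | bus: BusRd
[11] P1: store L3 := 41 | P0:I, P1:M(41), P2:I, P3:I | bus: BusRdX,Flush
[12] P3: store L0 := 5 | P0:I, P1:I, P2:I, P3:M(5) | bus: BusUpgr
[13] P1: load  L3 | P0:I, P1:M(41), P2:I, P3:I | bus: none
[14] P1: store L1 := 93 | P0:I, P1:M(93), P2:I, P3:I | bus: BusRdX,Flush
[15] P3: store L0 := 88 | P0:I, P1:I, P2:I, P3:M(88) | bus: none
[16] P3: load  L1 | P0:I, P1:O(93), P2:I, P3:S(93) | bus: BusRd
[17] P2: store L1 := 35 | P0:I, P1:I, P2:M(35), P3:I | bus: BusRdX,Flush
[18] P2: store L0 := 81 | P0:I, P1:I, P2:M(81), P3:I | bus: BusRdX,Flush
[19] P1: store L0 := 65 | P0:I, P1:M(65), P2:I, P3:I | bus: BusRdX,Flush
[20] P3: load  L1 | P0:I, P1:I, P2:O(35), P3:S(35) | bus: BusRd
[21] P2: load  L1 | P0:I, P1:I, P2:O(35), P3:S(35) | bus: none
[22] P2: store L0 := 27 | P0:I, P1:I, P2:M(27), P3:I | bus: BusRdX,Flush
[23] P3: store L0 := 58 | P0:I, P1:I, P2:I, P3:M(58) | bus: BusRdX,Flush
[24] P2: store L2 := 15 | P0:I, P1:I, P2:M(15), P3:I | bus: BusRdX
[25] P0: load  L1 | P0:S(35), P1:I, P2:O(35), P3:S(35) | bus: BusRd
[26] P1: load  L1 | P0:S(35), P1:S(35), P2:O(35), P3:S(35) | bus: BusRd
[27] P0: load  L2 | P0:S(15), P1:I, P2:O(15), P3:I | bus: BusRd

state = I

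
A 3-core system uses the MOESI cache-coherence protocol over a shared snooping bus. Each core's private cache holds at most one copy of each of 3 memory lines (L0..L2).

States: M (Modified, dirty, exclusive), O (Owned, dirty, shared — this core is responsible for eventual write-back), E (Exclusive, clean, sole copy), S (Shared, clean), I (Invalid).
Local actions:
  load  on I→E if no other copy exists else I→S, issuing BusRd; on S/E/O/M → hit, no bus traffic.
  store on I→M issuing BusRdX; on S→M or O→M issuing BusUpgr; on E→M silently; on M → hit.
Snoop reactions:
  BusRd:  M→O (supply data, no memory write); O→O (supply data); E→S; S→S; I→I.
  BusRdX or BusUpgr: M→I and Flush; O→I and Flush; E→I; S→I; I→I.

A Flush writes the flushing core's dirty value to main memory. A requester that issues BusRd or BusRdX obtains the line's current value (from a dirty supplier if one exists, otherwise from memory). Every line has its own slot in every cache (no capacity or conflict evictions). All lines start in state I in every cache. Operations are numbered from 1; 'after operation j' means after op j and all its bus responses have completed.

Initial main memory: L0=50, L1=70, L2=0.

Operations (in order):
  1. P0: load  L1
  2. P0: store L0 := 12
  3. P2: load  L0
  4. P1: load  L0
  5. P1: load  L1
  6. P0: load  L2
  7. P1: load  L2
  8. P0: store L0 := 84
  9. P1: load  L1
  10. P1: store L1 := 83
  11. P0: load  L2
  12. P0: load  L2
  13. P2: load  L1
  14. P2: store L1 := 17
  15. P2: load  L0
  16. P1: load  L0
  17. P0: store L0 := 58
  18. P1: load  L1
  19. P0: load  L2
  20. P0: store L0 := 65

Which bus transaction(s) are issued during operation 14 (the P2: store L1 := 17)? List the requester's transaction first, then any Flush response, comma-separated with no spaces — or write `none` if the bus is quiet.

bus = BusUpgr,Flush

1. P0: load  L1  bus=[BusRd]  L1: P0=E P1=I P2=I  mem[L1]=70
2. P0: store L0 := 12  bus=[BusRdX]  L0: P0=M P1=I P2=I  mem[L0]=50
3. P2: load  L0  bus=[BusRd]  L0: P0=O P1=I P2=S  mem[L0]=50
4. P1: load  L0  bus=[BusRd]  L0: P0=O P1=S P2=S  mem[L0]=50
5. P1: load  L1  bus=[BusRd]  L1: P0=S P1=S P2=I  mem[L1]=70
6. P0: load  L2  bus=[BusRd]  L2: P0=E P1=I P2=I  mem[L2]=0
7. P1: load  L2  bus=[BusRd]  L2: P0=S P1=S P2=I  mem[L2]=0
8. P0: store L0 := 84  bus=[BusUpgr]  L0: P0=M P1=I P2=I  mem[L0]=50
9. P1: load  L1  bus=[-]  L1: P0=S P1=S P2=I  mem[L1]=70
10. P1: store L1 := 83  bus=[BusUpgr]  L1: P0=I P1=M P2=I  mem[L1]=70
11. P0: load  L2  bus=[-]  L2: P0=S P1=S P2=I  mem[L2]=0
12. P0: load  L2  bus=[-]  L2: P0=S P1=S P2=I  mem[L2]=0
13. P2: load  L1  bus=[BusRd]  L1: P0=I P1=O P2=S  mem[L1]=70
14. P2: store L1 := 17  bus=[BusUpgr,Flush]  L1: P0=I P1=I P2=M  mem[L1]=83
15. P2: load  L0  bus=[BusRd]  L0: P0=O P1=I P2=S  mem[L0]=50
16. P1: load  L0  bus=[BusRd]  L0: P0=O P1=S P2=S  mem[L0]=50
17. P0: store L0 := 58  bus=[BusUpgr]  L0: P0=M P1=I P2=I  mem[L0]=50
18. P1: load  L1  bus=[BusRd]  L1: P0=I P1=S P2=O  mem[L1]=83
19. P0: load  L2  bus=[-]  L2: P0=S P1=S P2=I  mem[L2]=0
20. P0: store L0 := 65  bus=[-]  L0: P0=M P1=I P2=I  mem[L0]=50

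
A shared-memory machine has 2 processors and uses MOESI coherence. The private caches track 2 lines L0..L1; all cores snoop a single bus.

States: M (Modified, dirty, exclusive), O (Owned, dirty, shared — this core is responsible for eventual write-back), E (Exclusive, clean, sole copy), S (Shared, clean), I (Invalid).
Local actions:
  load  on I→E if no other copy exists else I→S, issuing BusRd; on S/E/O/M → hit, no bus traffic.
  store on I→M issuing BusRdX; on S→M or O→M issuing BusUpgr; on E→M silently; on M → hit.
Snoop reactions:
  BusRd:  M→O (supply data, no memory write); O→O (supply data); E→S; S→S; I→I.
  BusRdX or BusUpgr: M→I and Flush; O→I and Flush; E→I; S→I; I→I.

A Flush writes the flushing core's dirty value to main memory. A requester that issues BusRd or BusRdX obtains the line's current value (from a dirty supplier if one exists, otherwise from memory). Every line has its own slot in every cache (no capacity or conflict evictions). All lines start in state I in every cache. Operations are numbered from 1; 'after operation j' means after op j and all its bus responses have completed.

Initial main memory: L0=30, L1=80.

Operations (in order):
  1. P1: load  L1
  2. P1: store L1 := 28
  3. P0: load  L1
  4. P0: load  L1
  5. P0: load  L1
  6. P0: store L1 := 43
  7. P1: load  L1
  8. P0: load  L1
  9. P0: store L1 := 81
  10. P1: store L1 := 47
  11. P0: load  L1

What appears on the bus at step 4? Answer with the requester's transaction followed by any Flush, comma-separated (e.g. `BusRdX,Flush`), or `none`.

[1] P1: load  L1 | P0:I, P1:E(80) | bus: BusRd
[2] P1: store L1 := 28 | P0:I, P1:M(28) | bus: none
[3] P0: load  L1 | P0:S(28), P1:O(28) | bus: BusRd
[4] P0: load  L1 | P0:S(28), P1:O(28) | bus: none
[5] P0: load  L1 | P0:S(28), P1:O(28) | bus: none
[6] P0: store L1 := 43 | P0:M(43), P1:I | bus: BusUpgr,Flush
[7] P1: load  L1 | P0:O(43), P1:S(43) | bus: BusRd
[8] P0: load  L1 | P0:O(43), P1:S(43) | bus: none
[9] P0: store L1 := 81 | P0:M(81), P1:I | bus: BusUpgr
[10] P1: store L1 := 47 | P0:I, P1:M(47) | bus: BusRdX,Flush
[11] P0: load  L1 | P0:S(47), P1:O(47) | bus: BusRd

bus = none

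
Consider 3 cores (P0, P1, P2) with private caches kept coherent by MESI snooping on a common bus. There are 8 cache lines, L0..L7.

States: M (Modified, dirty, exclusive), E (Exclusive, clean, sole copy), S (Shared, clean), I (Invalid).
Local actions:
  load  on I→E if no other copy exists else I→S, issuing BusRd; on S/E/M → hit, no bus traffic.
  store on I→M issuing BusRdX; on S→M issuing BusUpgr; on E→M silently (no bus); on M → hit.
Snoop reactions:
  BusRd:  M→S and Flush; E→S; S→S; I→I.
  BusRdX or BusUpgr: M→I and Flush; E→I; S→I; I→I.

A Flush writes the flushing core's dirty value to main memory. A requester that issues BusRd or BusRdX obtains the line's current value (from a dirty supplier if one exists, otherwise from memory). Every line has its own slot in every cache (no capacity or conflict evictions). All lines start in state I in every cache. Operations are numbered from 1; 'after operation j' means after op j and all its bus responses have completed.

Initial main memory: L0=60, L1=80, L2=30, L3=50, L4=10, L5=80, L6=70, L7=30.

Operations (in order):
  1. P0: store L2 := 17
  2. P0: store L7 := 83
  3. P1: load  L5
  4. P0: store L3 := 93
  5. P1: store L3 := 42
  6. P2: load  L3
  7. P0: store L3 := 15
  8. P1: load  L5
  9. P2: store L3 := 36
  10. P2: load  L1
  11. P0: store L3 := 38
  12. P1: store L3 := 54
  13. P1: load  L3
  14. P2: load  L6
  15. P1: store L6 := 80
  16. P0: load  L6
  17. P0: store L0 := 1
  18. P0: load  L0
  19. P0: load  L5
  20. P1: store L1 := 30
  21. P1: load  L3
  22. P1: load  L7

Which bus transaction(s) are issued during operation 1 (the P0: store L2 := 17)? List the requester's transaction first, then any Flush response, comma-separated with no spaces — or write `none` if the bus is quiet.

  op1 P0: store L2 := 17 → M/I/I on L2; bus BusRdX; mem=30
  op2 P0: store L7 := 83 → M/I/I on L7; bus BusRdX; mem=30
  op3 P1: load  L5 → I/E/I on L5; bus BusRd; mem=80
  op4 P0: store L3 := 93 → M/I/I on L3; bus BusRdX; mem=50
  op5 P1: store L3 := 42 → I/M/I on L3; bus BusRdX Flush; mem=93
  op6 P2: load  L3 → I/S/S on L3; bus BusRd Flush; mem=42
  op7 P0: store L3 := 15 → M/I/I on L3; bus BusRdX; mem=42
  op8 P1: load  L5 → I/E/I on L5; bus (none); mem=80
  op9 P2: store L3 := 36 → I/I/M on L3; bus BusRdX Flush; mem=15
  op10 P2: load  L1 → I/I/E on L1; bus BusRd; mem=80
  op11 P0: store L3 := 38 → M/I/I on L3; bus BusRdX Flush; mem=36
  op12 P1: store L3 := 54 → I/M/I on L3; bus BusRdX Flush; mem=38
  op13 P1: load  L3 → I/M/I on L3; bus (none); mem=38
  op14 P2: load  L6 → I/I/E on L6; bus BusRd; mem=70
  op15 P1: store L6 := 80 → I/M/I on L6; bus BusRdX; mem=70
  op16 P0: load  L6 → S/S/I on L6; bus BusRd Flush; mem=80
  op17 P0: store L0 := 1 → M/I/I on L0; bus BusRdX; mem=60
  op18 P0: load  L0 → M/I/I on L0; bus (none); mem=60
  op19 P0: load  L5 → S/S/I on L5; bus BusRd; mem=80
  op20 P1: store L1 := 30 → I/M/I on L1; bus BusRdX; mem=80
  op21 P1: load  L3 → I/M/I on L3; bus (none); mem=38
  op22 P1: load  L7 → S/S/I on L7; bus BusRd Flush; mem=83

bus = BusRdX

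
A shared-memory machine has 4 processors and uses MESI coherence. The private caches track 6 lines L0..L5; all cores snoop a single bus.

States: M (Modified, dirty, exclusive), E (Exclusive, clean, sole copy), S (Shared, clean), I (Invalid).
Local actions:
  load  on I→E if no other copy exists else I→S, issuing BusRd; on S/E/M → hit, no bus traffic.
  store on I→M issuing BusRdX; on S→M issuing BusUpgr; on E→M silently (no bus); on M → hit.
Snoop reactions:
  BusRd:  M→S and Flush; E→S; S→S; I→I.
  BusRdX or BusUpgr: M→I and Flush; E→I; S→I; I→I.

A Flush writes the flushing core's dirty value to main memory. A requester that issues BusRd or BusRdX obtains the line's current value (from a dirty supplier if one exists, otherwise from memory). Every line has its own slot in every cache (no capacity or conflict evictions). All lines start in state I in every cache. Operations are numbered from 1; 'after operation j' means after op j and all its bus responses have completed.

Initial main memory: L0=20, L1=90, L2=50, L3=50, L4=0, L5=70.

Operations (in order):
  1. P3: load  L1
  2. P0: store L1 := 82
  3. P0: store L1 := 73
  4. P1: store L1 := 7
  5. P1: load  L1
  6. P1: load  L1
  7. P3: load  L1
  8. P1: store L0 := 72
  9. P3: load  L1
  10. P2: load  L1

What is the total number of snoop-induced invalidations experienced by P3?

invalidations = 1

1. P3: load  L1  bus=[BusRd]  L1: P0=I P1=I P2=I P3=E  mem[L1]=90
2. P0: store L1 := 82  bus=[BusRdX]  L1: P0=M P1=I P2=I P3=I  mem[L1]=90
3. P0: store L1 := 73  bus=[-]  L1: P0=M P1=I P2=I P3=I  mem[L1]=90
4. P1: store L1 := 7  bus=[BusRdX,Flush]  L1: P0=I P1=M P2=I P3=I  mem[L1]=73
5. P1: load  L1  bus=[-]  L1: P0=I P1=M P2=I P3=I  mem[L1]=73
6. P1: load  L1  bus=[-]  L1: P0=I P1=M P2=I P3=I  mem[L1]=73
7. P3: load  L1  bus=[BusRd,Flush]  L1: P0=I P1=S P2=I P3=S  mem[L1]=7
8. P1: store L0 := 72  bus=[BusRdX]  L0: P0=I P1=M P2=I P3=I  mem[L0]=20
9. P3: load  L1  bus=[-]  L1: P0=I P1=S P2=I P3=S  mem[L1]=7
10. P2: load  L1  bus=[BusRd]  L1: P0=I P1=S P2=S P3=S  mem[L1]=7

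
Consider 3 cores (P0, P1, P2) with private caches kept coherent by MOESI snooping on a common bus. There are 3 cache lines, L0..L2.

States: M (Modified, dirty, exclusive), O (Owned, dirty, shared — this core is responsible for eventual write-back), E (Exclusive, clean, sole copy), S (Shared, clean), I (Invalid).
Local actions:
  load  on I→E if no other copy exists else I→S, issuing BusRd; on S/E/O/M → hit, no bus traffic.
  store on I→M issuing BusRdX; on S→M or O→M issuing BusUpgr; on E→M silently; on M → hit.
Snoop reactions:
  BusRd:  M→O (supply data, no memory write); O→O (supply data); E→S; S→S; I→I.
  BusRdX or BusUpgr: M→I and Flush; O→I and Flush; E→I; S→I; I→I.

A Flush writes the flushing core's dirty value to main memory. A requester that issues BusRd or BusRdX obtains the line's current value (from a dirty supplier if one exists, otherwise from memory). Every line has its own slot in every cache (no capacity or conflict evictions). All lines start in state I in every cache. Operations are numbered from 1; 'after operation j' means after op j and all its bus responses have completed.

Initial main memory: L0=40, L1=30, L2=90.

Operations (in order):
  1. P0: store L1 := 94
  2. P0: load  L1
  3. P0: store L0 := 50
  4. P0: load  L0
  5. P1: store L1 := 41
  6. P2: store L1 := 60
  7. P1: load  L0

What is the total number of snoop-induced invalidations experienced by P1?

1. P0: store L1 := 94  bus=[BusRdX]  L1: P0=M P1=I P2=I  mem[L1]=30
2. P0: load  L1  bus=[-]  L1: P0=M P1=I P2=I  mem[L1]=30
3. P0: store L0 := 50  bus=[BusRdX]  L0: P0=M P1=I P2=I  mem[L0]=40
4. P0: load  L0  bus=[-]  L0: P0=M P1=I P2=I  mem[L0]=40
5. P1: store L1 := 41  bus=[BusRdX,Flush]  L1: P0=I P1=M P2=I  mem[L1]=94
6. P2: store L1 := 60  bus=[BusRdX,Flush]  L1: P0=I P1=I P2=M  mem[L1]=41
7. P1: load  L0  bus=[BusRd]  L0: P0=O P1=S P2=I  mem[L0]=40

invalidations = 1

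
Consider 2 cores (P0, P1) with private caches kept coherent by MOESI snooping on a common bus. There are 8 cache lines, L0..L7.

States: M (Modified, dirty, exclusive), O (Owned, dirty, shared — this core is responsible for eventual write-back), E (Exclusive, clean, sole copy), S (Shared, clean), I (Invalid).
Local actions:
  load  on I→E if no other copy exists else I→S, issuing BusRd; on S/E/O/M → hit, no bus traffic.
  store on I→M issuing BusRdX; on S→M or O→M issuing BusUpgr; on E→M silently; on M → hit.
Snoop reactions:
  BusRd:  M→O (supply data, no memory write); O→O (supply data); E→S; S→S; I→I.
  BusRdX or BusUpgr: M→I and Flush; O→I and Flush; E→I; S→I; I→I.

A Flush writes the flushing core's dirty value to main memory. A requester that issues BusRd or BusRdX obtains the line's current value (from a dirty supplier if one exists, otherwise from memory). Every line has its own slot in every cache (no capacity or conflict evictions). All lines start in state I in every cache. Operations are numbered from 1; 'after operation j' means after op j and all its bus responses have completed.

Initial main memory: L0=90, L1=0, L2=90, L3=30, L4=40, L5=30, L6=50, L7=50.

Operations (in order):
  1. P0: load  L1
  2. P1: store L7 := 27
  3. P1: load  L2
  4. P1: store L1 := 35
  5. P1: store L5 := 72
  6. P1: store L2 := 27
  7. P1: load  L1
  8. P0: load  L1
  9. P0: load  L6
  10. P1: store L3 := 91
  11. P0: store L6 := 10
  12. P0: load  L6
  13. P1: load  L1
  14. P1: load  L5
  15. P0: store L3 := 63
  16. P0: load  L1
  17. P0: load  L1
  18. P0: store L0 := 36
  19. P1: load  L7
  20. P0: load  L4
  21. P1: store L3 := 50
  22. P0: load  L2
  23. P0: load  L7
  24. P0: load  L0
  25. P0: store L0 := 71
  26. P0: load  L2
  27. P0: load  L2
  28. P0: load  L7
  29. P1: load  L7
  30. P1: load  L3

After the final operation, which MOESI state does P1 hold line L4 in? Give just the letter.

1. P0: load  L1  bus=[BusRd]  L1: P0=E P1=I  mem[L1]=0
2. P1: store L7 := 27  bus=[BusRdX]  L7: P0=I P1=M  mem[L7]=50
3. P1: load  L2  bus=[BusRd]  L2: P0=I P1=E  mem[L2]=90
4. P1: store L1 := 35  bus=[BusRdX]  L1: P0=I P1=M  mem[L1]=0
5. P1: store L5 := 72  bus=[BusRdX]  L5: P0=I P1=M  mem[L5]=30
6. P1: store L2 := 27  bus=[-]  L2: P0=I P1=M  mem[L2]=90
7. P1: load  L1  bus=[-]  L1: P0=I P1=M  mem[L1]=0
8. P0: load  L1  bus=[BusRd]  L1: P0=S P1=O  mem[L1]=0
9. P0: load  L6  bus=[BusRd]  L6: P0=E P1=I  mem[L6]=50
10. P1: store L3 := 91  bus=[BusRdX]  L3: P0=I P1=M  mem[L3]=30
11. P0: store L6 := 10  bus=[-]  L6: P0=M P1=I  mem[L6]=50
12. P0: load  L6  bus=[-]  L6: P0=M P1=I  mem[L6]=50
13. P1: load  L1  bus=[-]  L1: P0=S P1=O  mem[L1]=0
14. P1: load  L5  bus=[-]  L5: P0=I P1=M  mem[L5]=30
15. P0: store L3 := 63  bus=[BusRdX,Flush]  L3: P0=M P1=I  mem[L3]=91
16. P0: load  L1  bus=[-]  L1: P0=S P1=O  mem[L1]=0
17. P0: load  L1  bus=[-]  L1: P0=S P1=O  mem[L1]=0
18. P0: store L0 := 36  bus=[BusRdX]  L0: P0=M P1=I  mem[L0]=90
19. P1: load  L7  bus=[-]  L7: P0=I P1=M  mem[L7]=50
20. P0: load  L4  bus=[BusRd]  L4: P0=E P1=I  mem[L4]=40
21. P1: store L3 := 50  bus=[BusRdX,Flush]  L3: P0=I P1=M  mem[L3]=63
22. P0: load  L2  bus=[BusRd]  L2: P0=S P1=O  mem[L2]=90
23. P0: load  L7  bus=[BusRd]  L7: P0=S P1=O  mem[L7]=50
24. P0: load  L0  bus=[-]  L0: P0=M P1=I  mem[L0]=90
25. P0: store L0 := 71  bus=[-]  L0: P0=M P1=I  mem[L0]=90
26. P0: load  L2  bus=[-]  L2: P0=S P1=O  mem[L2]=90
27. P0: load  L2  bus=[-]  L2: P0=S P1=O  mem[L2]=90
28. P0: load  L7  bus=[-]  L7: P0=S P1=O  mem[L7]=50
29. P1: load  L7  bus=[-]  L7: P0=S P1=O  mem[L7]=50
30. P1: load  L3  bus=[-]  L3: P0=I P1=M  mem[L3]=63

state = I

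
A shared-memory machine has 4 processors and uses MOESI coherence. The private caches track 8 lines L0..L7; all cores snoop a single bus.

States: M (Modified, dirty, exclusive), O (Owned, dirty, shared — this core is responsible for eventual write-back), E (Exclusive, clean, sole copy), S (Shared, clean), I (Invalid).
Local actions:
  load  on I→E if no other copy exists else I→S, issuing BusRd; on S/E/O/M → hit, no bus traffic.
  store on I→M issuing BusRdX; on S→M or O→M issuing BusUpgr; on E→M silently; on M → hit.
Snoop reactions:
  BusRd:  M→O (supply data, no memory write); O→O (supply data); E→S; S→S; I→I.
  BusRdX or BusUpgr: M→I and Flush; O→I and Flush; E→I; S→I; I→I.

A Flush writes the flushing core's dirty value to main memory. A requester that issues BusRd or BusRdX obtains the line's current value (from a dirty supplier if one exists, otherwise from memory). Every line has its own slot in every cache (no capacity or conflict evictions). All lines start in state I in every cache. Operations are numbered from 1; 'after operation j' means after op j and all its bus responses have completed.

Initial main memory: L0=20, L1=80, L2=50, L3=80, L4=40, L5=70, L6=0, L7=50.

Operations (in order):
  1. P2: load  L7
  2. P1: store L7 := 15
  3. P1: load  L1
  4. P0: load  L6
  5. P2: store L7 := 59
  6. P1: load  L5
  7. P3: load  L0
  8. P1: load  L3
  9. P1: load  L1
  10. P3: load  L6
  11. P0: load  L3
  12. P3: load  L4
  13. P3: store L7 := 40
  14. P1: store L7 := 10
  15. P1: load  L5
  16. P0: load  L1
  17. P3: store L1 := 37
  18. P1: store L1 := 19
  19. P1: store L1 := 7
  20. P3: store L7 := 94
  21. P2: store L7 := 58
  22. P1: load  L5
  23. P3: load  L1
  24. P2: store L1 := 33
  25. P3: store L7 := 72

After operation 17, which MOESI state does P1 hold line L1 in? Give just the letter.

state = I

  op1 P2: load  L7 → I/I/E/I on L7; bus BusRd; mem=50
  op2 P1: store L7 := 15 → I/M/I/I on L7; bus BusRdX; mem=50
  op3 P1: load  L1 → I/E/I/I on L1; bus BusRd; mem=80
  op4 P0: load  L6 → E/I/I/I on L6; bus BusRd; mem=0
  op5 P2: store L7 := 59 → I/I/M/I on L7; bus BusRdX Flush; mem=15
  op6 P1: load  L5 → I/E/I/I on L5; bus BusRd; mem=70
  op7 P3: load  L0 → I/I/I/E on L0; bus BusRd; mem=20
  op8 P1: load  L3 → I/E/I/I on L3; bus BusRd; mem=80
  op9 P1: load  L1 → I/E/I/I on L1; bus (none); mem=80
  op10 P3: load  L6 → S/I/I/S on L6; bus BusRd; mem=0
  op11 P0: load  L3 → S/S/I/I on L3; bus BusRd; mem=80
  op12 P3: load  L4 → I/I/I/E on L4; bus BusRd; mem=40
  op13 P3: store L7 := 40 → I/I/I/M on L7; bus BusRdX Flush; mem=59
  op14 P1: store L7 := 10 → I/M/I/I on L7; bus BusRdX Flush; mem=40
  op15 P1: load  L5 → I/E/I/I on L5; bus (none); mem=70
  op16 P0: load  L1 → S/S/I/I on L1; bus BusRd; mem=80
  op17 P3: store L1 := 37 → I/I/I/M on L1; bus BusRdX; mem=80
  op18 P1: store L1 := 19 → I/M/I/I on L1; bus BusRdX Flush; mem=37
  op19 P1: store L1 := 7 → I/M/I/I on L1; bus (none); mem=37
  op20 P3: store L7 := 94 → I/I/I/M on L7; bus BusRdX Flush; mem=10
  op21 P2: store L7 := 58 → I/I/M/I on L7; bus BusRdX Flush; mem=94
  op22 P1: load  L5 → I/E/I/I on L5; bus (none); mem=70
  op23 P3: load  L1 → I/O/I/S on L1; bus BusRd; mem=37
  op24 P2: store L1 := 33 → I/I/M/I on L1; bus BusRdX Flush; mem=7
  op25 P3: store L7 := 72 → I/I/I/M on L7; bus BusRdX Flush; mem=58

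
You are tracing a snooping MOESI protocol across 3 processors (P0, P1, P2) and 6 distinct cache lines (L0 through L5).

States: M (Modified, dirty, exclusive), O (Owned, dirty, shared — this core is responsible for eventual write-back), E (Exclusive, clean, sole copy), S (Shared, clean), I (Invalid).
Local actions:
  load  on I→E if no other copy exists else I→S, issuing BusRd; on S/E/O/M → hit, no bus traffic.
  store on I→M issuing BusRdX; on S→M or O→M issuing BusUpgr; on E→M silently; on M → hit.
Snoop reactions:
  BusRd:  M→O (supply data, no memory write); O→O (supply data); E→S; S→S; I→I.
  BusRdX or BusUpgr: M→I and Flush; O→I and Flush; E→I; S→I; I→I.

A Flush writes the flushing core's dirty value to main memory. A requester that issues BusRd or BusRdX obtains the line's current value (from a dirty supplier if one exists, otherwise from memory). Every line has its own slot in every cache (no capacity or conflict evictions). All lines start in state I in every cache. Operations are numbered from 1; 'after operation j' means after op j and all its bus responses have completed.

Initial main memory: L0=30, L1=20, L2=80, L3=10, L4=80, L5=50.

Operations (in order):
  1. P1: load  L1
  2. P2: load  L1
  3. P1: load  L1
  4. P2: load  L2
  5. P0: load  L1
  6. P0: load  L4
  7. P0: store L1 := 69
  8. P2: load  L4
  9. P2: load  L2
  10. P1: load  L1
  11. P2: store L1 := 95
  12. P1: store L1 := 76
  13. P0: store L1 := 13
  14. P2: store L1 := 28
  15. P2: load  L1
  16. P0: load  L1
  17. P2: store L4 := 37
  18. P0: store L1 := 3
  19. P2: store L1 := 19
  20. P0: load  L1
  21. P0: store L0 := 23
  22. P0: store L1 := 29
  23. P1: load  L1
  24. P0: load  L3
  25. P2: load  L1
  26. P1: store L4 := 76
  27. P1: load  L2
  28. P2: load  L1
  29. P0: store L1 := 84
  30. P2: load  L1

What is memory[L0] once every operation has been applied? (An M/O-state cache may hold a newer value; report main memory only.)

memory[L0] = 30

  op1 P1: load  L1 → I/E/I on L1; bus BusRd; mem=20
  op2 P2: load  L1 → I/S/S on L1; bus BusRd; mem=20
  op3 P1: load  L1 → I/S/S on L1; bus (none); mem=20
  op4 P2: load  L2 → I/I/E on L2; bus BusRd; mem=80
  op5 P0: load  L1 → S/S/S on L1; bus BusRd; mem=20
  op6 P0: load  L4 → E/I/I on L4; bus BusRd; mem=80
  op7 P0: store L1 := 69 → M/I/I on L1; bus BusUpgr; mem=20
  op8 P2: load  L4 → S/I/S on L4; bus BusRd; mem=80
  op9 P2: load  L2 → I/I/E on L2; bus (none); mem=80
  op10 P1: load  L1 → O/S/I on L1; bus BusRd; mem=20
  op11 P2: store L1 := 95 → I/I/M on L1; bus BusRdX Flush; mem=69
  op12 P1: store L1 := 76 → I/M/I on L1; bus BusRdX Flush; mem=95
  op13 P0: store L1 := 13 → M/I/I on L1; bus BusRdX Flush; mem=76
  op14 P2: store L1 := 28 → I/I/M on L1; bus BusRdX Flush; mem=13
  op15 P2: load  L1 → I/I/M on L1; bus (none); mem=13
  op16 P0: load  L1 → S/I/O on L1; bus BusRd; mem=13
  op17 P2: store L4 := 37 → I/I/M on L4; bus BusUpgr; mem=80
  op18 P0: store L1 := 3 → M/I/I on L1; bus BusUpgr Flush; mem=28
  op19 P2: store L1 := 19 → I/I/M on L1; bus BusRdX Flush; mem=3
  op20 P0: load  L1 → S/I/O on L1; bus BusRd; mem=3
  op21 P0: store L0 := 23 → M/I/I on L0; bus BusRdX; mem=30
  op22 P0: store L1 := 29 → M/I/I on L1; bus BusUpgr Flush; mem=19
  op23 P1: load  L1 → O/S/I on L1; bus BusRd; mem=19
  op24 P0: load  L3 → E/I/I on L3; bus BusRd; mem=10
  op25 P2: load  L1 → O/S/S on L1; bus BusRd; mem=19
  op26 P1: store L4 := 76 → I/M/I on L4; bus BusRdX Flush; mem=37
  op27 P1: load  L2 → I/S/S on L2; bus BusRd; mem=80
  op28 P2: load  L1 → O/S/S on L1; bus (none); mem=19
  op29 P0: store L1 := 84 → M/I/I on L1; bus BusUpgr; mem=19
  op30 P2: load  L1 → O/I/S on L1; bus BusRd; mem=19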